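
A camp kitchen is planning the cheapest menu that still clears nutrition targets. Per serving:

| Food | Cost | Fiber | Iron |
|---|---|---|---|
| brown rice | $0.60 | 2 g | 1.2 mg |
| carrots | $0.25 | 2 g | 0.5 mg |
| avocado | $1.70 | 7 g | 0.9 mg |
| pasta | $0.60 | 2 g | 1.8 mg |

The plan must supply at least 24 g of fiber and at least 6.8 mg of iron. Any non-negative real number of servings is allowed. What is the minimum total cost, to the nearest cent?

An LP optimum is at a vertex; with two nutrient constraints at most two foods are used. Check each candidate.
brown rice only: max(24/2, 6.8/1.2) = 12 servings → $7.20.
carrots only: max(24/2, 6.8/0.5) = 13.6 servings → $3.40.
avocado only: max(24/7, 6.8/0.9) = 7.556 servings → $12.84.
pasta only: max(24/2, 6.8/1.8) = 12 servings → $7.20.
brown rice + carrots with both tight: 1.143 servings and 10.86 servings → $3.40.
brown rice + avocado with both tight: 3.939 servings and 2.303 servings → $6.28.
brown rice + pasta: intersection lies outside the first quadrant.
carrots + avocado with both targets exact would need a negative amount; discard.
carrots + pasta with both tight: 11.38 servings and 0.6154 servings → $3.22.
avocado + pasta with both tight: 2.741 servings and 2.407 servings → $6.10.
The minimum over all feasible corners is $3.22.

$3.22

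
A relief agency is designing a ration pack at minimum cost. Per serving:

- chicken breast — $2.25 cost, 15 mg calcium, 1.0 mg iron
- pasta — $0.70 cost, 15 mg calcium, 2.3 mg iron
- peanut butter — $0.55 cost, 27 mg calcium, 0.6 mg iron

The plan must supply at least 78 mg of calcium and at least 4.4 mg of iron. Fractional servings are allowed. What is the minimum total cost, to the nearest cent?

$2.12

Minimising a linear cost over {calcium ≥ 78, iron ≥ 4.4, servings ≥ 0} — the optimum is at a vertex, using one or two foods.
chicken breast only: max(78/15, 4.4/1.0) = 5.2 servings → $11.70.
pasta only: max(78/15, 4.4/2.3) = 5.2 servings → $3.64.
peanut butter only: max(78/27, 4.4/0.6) = 7.333 servings → $4.03.
chicken breast + pasta: intersection lies outside the first quadrant.
chicken breast + peanut butter with both tight: 4 servings and 0.6667 servings → $9.37.
pasta + peanut butter with both tight: 1.356 servings and 2.136 servings → $2.12.
So the least-cost plan costs $2.12.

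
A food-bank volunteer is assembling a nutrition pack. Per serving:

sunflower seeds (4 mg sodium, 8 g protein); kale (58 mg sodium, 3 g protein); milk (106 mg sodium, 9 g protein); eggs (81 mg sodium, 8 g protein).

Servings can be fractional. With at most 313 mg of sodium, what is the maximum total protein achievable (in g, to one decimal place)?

626.0 g

Protein per mg sodium: sunflower seeds 2, eggs 0.09877, milk 0.08491, kale 0.05172.
With no serving limits, spend the whole sodium allowance on sunflower seeds: 313 mg / 4 mg × 8 g = 626.0 g.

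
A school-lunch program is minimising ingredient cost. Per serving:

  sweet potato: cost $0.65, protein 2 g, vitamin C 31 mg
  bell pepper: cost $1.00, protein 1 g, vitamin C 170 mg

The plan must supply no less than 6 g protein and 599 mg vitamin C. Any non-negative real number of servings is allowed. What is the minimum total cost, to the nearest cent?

$4.16

With two linear requirements the optimum uses one or two foods; enumerate the corners.
sweet potato only: max(6/2, 599/31) = 19.32 servings → $12.56.
bell pepper only: max(6/1, 599/170) = 6 servings → $6.00.
sweet potato + bell pepper with both tight: 1.362 servings and 3.275 servings → $4.16.
So the least-cost plan costs $4.16.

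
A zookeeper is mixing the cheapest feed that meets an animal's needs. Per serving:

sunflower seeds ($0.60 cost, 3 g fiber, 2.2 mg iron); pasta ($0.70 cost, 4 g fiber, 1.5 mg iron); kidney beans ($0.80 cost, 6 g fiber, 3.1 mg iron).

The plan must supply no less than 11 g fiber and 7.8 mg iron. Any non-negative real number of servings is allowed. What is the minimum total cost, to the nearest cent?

$2.01

Compare the cost at each extreme point of the feasible region.
sunflower seeds only: max(11/3, 7.8/2.2) = 3.667 servings → $2.20.
pasta only: max(11/4, 7.8/1.5) = 5.2 servings → $3.64.
kidney beans only: max(11/6, 7.8/3.1) = 2.516 servings → $2.01.
sunflower seeds + pasta with both tight: 3.419 servings and 0.186 servings → $2.18.
sunflower seeds + kidney beans with both tight: 3.256 servings and 0.2051 servings → $2.12.
pasta + kidney beans: the both-tight solution has a negative serving — not a feasible corner.
So the least-cost plan costs $2.01.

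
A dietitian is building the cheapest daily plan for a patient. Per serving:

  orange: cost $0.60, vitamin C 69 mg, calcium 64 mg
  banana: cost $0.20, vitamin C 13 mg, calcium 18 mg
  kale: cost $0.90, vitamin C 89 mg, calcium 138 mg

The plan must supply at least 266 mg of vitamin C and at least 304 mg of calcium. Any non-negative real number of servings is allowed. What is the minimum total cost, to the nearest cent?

An LP optimum is at a vertex; with two nutrient constraints at most two foods are used. Check each candidate.
orange only: max(266/69, 304/64) = 4.75 servings → $2.85.
banana only: max(266/13, 304/18) = 20.46 servings → $4.09.
kale only: max(266/89, 304/138) = 2.989 servings → $2.69.
orange + banana with both tight: 2.039 servings and 9.639 servings → $3.15.
orange + kale with both tight: 2.523 servings and 1.033 servings → $2.44.
banana + kale: intersection lies outside the first quadrant.
So the least-cost plan costs $2.44.

$2.44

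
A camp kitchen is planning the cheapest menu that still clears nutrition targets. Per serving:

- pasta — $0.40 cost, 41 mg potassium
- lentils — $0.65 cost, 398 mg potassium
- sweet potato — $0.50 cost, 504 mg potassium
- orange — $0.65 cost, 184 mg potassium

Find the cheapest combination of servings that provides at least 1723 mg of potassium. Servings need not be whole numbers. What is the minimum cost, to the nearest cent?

Cost per mg of potassium: sweet potato $0.0010, lentils $0.0016, orange $0.0035, pasta $0.0098.
With no serving limits, use only sweet potato: 1723 mg / 504 mg = 3.419 servings × $0.50 = $1.71.

$1.71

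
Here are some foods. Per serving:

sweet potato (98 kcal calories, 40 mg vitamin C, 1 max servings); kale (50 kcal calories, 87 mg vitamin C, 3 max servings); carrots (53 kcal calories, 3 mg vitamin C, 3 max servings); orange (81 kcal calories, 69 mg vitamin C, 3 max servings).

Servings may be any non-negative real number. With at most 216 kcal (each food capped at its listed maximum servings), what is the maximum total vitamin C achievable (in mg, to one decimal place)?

317.2 mg

Vitamin C per kcal: kale 1.74, orange 0.8519, sweet potato 0.4082, carrots 0.0566.
Take 3 servings of kale: uses 150 kcal, +261.0 mg vitamin C (running total 261.0 mg).
Take 0.8148 servings of orange: uses 66 kcal, +56.2 mg vitamin C (running total 317.2 mg).
Greedy by best ratio exhausts the calories allowance optimally: 317.2 mg.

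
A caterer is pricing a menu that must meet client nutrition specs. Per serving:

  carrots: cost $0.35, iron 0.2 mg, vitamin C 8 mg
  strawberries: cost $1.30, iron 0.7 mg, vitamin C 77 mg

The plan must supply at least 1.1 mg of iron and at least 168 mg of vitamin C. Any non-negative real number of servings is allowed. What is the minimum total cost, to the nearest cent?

$2.84

An LP optimum is at a vertex; with two nutrient constraints at most two foods are used. Check each candidate.
carrots only: max(1.1/0.2, 168/8) = 21 servings → $7.35.
strawberries only: max(1.1/0.7, 168/77) = 2.182 servings → $2.84.
carrots + strawberries with both targets exact would need a negative amount; discard.
So the least-cost plan costs $2.84.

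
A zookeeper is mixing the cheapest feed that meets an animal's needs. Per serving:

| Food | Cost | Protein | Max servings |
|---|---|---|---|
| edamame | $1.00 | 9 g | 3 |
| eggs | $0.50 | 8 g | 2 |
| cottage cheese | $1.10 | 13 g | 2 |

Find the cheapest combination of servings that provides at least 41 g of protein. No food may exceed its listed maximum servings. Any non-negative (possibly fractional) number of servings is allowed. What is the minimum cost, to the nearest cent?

$3.12

Cost per g of protein: eggs $0.0625, cottage cheese $0.0846, edamame $0.1111.
Take 2 servings of eggs: +16.0 g protein for $1.00 (total $1.00, still need 25.0 g).
Take 1.923 servings of cottage cheese: +25.0 g protein for $2.12 (total $3.12, still need 0.0 g).
Greedy by cheapest-per-g is optimal for a single linear constraint, so the minimum cost is $3.12.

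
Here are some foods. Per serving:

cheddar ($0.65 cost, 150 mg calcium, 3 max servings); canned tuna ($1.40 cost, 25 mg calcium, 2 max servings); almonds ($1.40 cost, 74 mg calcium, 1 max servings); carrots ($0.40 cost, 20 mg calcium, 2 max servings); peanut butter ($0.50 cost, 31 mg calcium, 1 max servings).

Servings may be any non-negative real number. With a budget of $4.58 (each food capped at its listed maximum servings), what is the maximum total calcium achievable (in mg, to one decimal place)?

591.5 mg

Calcium per dollar: cheddar 230.8, peanut butter 62, almonds 52.86, carrots 50, canned tuna 17.86.
Take 3 servings of cheddar: spends $1.95, +450.0 mg calcium (running total 450.0 mg).
Take 1 serving of peanut butter: spends $0.50, +31.0 mg calcium (running total 481.0 mg).
Take 1 serving of almonds: spends $1.40, +74.0 mg calcium (running total 555.0 mg).
Take 1.825 servings of carrots: spends $0.73, +36.5 mg calcium (running total 591.5 mg).
Filling greedily by calcium-per-dollar is optimal for one linear limit, giving 591.5 mg.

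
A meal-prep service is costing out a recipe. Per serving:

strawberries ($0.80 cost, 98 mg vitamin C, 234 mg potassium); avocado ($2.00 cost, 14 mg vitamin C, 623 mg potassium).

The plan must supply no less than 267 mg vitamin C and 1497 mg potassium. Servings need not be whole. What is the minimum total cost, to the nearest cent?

$4.93

strawberries only: max(267/98, 1497/234) = 6.397 servings → $5.12.
avocado only: max(267/14, 1497/623) = 19.07 servings → $38.14.
strawberries + avocado with both tight: 2.516 servings and 1.458 servings → $4.93.
Cheapest feasible corner: $4.93.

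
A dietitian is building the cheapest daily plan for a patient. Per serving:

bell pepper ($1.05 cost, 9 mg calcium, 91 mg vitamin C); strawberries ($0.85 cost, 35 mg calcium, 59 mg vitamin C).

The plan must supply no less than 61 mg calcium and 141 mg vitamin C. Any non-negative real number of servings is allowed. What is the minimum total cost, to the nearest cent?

$1.90

For a min-cost LP with two ≥-constraints, a basic feasible solution has at most two positive variables.
bell pepper only: max(61/9, 141/91) = 6.778 servings → $7.12.
strawberries only: max(61/35, 141/59) = 2.39 servings → $2.03.
bell pepper + strawberries with both tight: 0.5034 servings and 1.613 servings → $1.90.
Cheapest feasible corner: $1.90.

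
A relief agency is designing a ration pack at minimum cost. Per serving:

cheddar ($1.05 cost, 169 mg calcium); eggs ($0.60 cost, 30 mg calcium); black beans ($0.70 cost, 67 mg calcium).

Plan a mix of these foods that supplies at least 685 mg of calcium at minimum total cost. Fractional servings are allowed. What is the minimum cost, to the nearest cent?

$4.26

Cost per mg of calcium: cheddar $0.0062, black beans $0.0104, eggs $0.0200.
With no serving limits, use only cheddar: 685 mg / 169 mg = 4.053 servings × $1.05 = $4.26.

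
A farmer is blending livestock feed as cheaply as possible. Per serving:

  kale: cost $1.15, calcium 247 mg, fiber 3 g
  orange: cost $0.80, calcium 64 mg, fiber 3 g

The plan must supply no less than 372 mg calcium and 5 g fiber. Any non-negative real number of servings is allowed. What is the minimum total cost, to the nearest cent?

$1.84

Check every corner: each single food scaled to meet both minima, and each pair solved so both constraints bind.
kale only: max(372/247, 5/3) = 1.667 servings → $1.92.
orange only: max(372/64, 5/3) = 5.812 servings → $4.65.
kale + orange with both tight: 1.45 servings and 0.2168 servings → $1.84.
The minimum over all feasible corners is $1.84.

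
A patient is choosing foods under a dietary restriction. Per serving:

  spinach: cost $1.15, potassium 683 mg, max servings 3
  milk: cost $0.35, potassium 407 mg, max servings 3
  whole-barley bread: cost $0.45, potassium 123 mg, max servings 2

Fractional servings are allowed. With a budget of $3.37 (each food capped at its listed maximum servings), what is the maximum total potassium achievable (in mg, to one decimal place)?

2598.9 mg

Potassium per dollar: milk 1163, spinach 593.9, whole-barley bread 273.3.
Take 3 servings of milk: spends $1.05, +1221.0 mg potassium (running total 1221.0 mg).
Take 2.017 servings of spinach: spends $2.32, +1377.9 mg potassium (running total 2598.9 mg).
Greedy by best ratio exhausts the cost allowance optimally: 2598.9 mg.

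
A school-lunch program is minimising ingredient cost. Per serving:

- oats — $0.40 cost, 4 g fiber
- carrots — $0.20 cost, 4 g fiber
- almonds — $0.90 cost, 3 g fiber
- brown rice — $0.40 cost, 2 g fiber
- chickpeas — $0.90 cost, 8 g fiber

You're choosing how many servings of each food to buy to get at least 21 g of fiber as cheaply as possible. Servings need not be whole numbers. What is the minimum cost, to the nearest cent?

Cost per g of fiber: carrots $0.0500, oats $0.1000, chickpeas $0.1125, brown rice $0.2000, almonds $0.3000.
With no serving limits, use only carrots: 21 g / 4 g = 5.25 servings × $0.20 = $1.05.

$1.05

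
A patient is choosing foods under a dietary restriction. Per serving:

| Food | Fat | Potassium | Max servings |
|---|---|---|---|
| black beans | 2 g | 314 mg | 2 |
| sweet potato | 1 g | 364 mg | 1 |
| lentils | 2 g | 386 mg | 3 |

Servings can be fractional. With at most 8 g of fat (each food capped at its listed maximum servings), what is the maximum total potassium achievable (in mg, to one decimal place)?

Potassium per g fat: sweet potato 364, lentils 193, black beans 157.
Take 1 serving of sweet potato: uses 1 g fat, +364.0 mg potassium (running total 364.0 mg).
Take 3 servings of lentils: uses 6 g fat, +1158.0 mg potassium (running total 1522.0 mg).
Take 0.5 servings of black beans: uses 1 g fat, +157.0 mg potassium (running total 1679.0 mg).
Greedy by best ratio exhausts the fat allowance optimally: 1679.0 mg.

1679.0 mg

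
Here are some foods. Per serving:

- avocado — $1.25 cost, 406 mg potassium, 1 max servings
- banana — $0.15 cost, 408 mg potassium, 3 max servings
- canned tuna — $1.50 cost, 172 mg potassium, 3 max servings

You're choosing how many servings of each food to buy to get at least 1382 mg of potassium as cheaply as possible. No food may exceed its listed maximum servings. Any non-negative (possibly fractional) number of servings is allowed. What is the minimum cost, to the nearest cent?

$0.94

Cost per mg of potassium: banana $0.0004, avocado $0.0031, canned tuna $0.0087.
Take 3 servings of banana: +1224.0 mg potassium for $0.45 (total $0.45, still need 158.0 mg).
Take 0.3892 servings of avocado: +158.0 mg potassium for $0.49 (total $0.94, still need 0.0 mg).
Filling from the cheapest source first is optimal under one linear minimum: $0.94.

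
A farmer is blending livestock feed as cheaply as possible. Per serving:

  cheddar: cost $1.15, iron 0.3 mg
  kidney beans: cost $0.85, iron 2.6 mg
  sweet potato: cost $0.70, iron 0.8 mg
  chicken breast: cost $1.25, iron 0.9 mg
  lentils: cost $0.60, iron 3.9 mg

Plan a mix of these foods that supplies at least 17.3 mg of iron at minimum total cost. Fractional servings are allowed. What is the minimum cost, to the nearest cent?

Cost per mg of iron: lentils $0.1538, kidney beans $0.3269, sweet potato $0.8750, chicken breast $1.3889, cheddar $3.8333.
With no serving limits, use only lentils: 17.3 mg / 3.9 mg = 4.436 servings × $0.60 = $2.66.

$2.66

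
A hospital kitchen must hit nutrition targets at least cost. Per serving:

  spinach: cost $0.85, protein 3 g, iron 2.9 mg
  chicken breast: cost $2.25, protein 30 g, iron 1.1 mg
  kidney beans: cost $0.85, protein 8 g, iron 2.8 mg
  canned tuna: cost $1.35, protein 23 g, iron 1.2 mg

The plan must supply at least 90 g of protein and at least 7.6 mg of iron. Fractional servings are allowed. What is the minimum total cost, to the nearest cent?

$5.75

At the optimum either one food covers both requirements or two foods hit both targets exactly; no other combination can be cheaper.
spinach only: max(90/3, 7.6/2.9) = 30 servings → $25.50.
chicken breast only: max(90/30, 7.6/1.1) = 6.909 servings → $15.55.
kidney beans only: max(90/8, 7.6/2.8) = 11.25 servings → $9.56.
canned tuna only: max(90/23, 7.6/1.2) = 6.333 servings → $8.55.
spinach + chicken breast with both tight: 1.541 servings and 2.846 servings → $7.71.
spinach + kidney beans with both targets exact would need a negative amount; discard.
spinach + canned tuna with both tight: 1.059 servings and 3.775 servings → $6.00.
chicken breast + kidney beans with both tight: 2.543 servings and 1.715 servings → $7.18.
chicken breast + canned tuna with both targets exact would need a negative amount; discard.
kidney beans + canned tuna with both tight: 1.219 servings and 3.489 servings → $5.75.
So the least-cost plan costs $5.75.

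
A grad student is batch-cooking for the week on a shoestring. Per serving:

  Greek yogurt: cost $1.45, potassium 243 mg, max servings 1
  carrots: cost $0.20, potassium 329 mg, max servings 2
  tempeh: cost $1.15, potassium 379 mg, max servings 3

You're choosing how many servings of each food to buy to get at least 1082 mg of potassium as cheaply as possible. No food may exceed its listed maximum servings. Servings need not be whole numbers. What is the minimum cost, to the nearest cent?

$1.69

Cost per mg of potassium: carrots $0.0006, tempeh $0.0030, Greek yogurt $0.0060.
Take 2 servings of carrots: +658.0 mg potassium for $0.40 (total $0.40, still need 424.0 mg).
Take 1.119 servings of tempeh: +424.0 mg potassium for $1.29 (total $1.69, still need 0.0 mg).
Filling from the cheapest source first is optimal under one linear minimum: $1.69.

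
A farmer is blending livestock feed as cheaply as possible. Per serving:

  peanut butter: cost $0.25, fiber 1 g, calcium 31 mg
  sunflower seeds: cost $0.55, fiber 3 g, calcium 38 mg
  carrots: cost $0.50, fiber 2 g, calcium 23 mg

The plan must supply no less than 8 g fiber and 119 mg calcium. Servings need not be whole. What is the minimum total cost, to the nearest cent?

An LP optimum is at a vertex; with two nutrient constraints at most two foods are used. Check each candidate.
peanut butter only: max(8/1, 119/31) = 8 servings → $2.00.
sunflower seeds only: max(8/3, 119/38) = 3.132 servings → $1.72.
carrots only: max(8/2, 119/23) = 5.174 servings → $2.59.
peanut butter + sunflower seeds with both tight: 0.9636 servings and 2.345 servings → $1.53.
peanut butter + carrots with both tight: 1.385 servings and 3.308 servings → $2.00.
sunflower seeds + carrots with both targets exact would need a negative amount; discard.
The minimum over all feasible corners is $1.53.

$1.53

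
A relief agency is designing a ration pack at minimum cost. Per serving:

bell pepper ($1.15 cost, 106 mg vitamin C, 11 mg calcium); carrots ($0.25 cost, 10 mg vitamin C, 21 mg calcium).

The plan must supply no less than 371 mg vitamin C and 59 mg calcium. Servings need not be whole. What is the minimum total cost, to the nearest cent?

At the optimum either one food covers both requirements or two foods hit both targets exactly; no other combination can be cheaper.
bell pepper only: max(371/106, 59/11) = 5.364 servings → $6.17.
carrots only: max(371/10, 59/21) = 37.1 servings → $9.28.
bell pepper + carrots with both tight: 3.403 servings and 1.027 servings → $4.17.
So the least-cost plan costs $4.17.

$4.17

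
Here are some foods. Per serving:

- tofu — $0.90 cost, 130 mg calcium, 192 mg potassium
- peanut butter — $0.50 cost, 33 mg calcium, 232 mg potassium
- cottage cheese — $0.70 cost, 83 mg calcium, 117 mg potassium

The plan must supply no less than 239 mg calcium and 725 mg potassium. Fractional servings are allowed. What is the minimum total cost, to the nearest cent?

The cheapest plan sits at a corner of the feasible region — with two constraints it uses at most two foods.
tofu only: max(239/130, 725/192) = 3.776 servings → $3.40.
peanut butter only: max(239/33, 725/232) = 7.242 servings → $3.62.
cottage cheese only: max(239/83, 725/117) = 6.197 servings → $4.34.
tofu + peanut butter with both tight: 1.323 servings and 2.03 servings → $2.21.
tofu + cottage cheese: intersection lies outside the first quadrant.
peanut butter + cottage cheese with both tight: 2.092 servings and 2.048 servings → $2.48.
So the least-cost plan costs $2.21.

$2.21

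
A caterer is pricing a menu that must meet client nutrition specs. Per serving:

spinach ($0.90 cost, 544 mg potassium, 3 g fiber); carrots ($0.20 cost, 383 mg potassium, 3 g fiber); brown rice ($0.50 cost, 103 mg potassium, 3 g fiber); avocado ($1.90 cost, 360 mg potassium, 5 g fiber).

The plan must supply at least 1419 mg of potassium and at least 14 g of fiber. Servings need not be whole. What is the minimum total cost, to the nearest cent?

spinach only: max(1419/544, 14/3) = 4.667 servings → $4.20.
carrots only: max(1419/383, 14/3) = 4.667 servings → $0.93.
brown rice only: max(1419/103, 14/3) = 13.78 servings → $6.89.
avocado only: max(1419/360, 14/5) = 3.942 servings → $7.49.
spinach + carrots: the both-tight solution has a negative serving — not a feasible corner.
spinach + brown rice with both tight: 2.128 servings and 2.539 servings → $3.18.
spinach + avocado with both tight: 1.253 servings and 2.048 servings → $5.02.
carrots + brown rice with both tight: 3.351 servings and 1.315 servings → $1.33.
carrots + avocado with both tight: 2.461 servings and 1.323 servings → $3.01.
brown rice + avocado: intersection lies outside the first quadrant.
So the least-cost plan costs $0.93.

$0.93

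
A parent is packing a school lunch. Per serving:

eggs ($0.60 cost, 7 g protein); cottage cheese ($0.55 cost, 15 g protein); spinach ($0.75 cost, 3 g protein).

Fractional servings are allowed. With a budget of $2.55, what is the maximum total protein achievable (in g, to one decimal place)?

Protein per dollar: cottage cheese 27.27, eggs 11.67, spinach 4.
With no serving limits, spend the whole cost allowance on cottage cheese: $2.55 / $0.55 × 15 g = 69.5 g.

69.5 g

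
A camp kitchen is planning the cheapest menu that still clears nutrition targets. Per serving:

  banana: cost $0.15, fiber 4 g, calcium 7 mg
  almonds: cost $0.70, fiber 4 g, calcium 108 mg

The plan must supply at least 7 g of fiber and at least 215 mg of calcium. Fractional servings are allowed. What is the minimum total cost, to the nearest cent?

A basic optimal solution has at most two foods positive. Try each food alone and each pair with both targets met exactly.
banana only: max(7/4, 215/7) = 30.71 servings → $4.61.
almonds only: max(7/4, 215/108) = 1.991 servings → $1.39.
banana + almonds: intersection lies outside the first quadrant.
The minimum over all feasible corners is $1.39.

$1.39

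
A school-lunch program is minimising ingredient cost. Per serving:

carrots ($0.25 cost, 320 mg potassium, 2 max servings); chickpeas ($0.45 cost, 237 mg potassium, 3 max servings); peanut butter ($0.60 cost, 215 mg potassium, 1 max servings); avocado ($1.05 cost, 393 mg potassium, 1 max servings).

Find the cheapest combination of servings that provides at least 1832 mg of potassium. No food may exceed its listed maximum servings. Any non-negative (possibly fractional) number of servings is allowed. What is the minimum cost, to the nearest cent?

Cost per mg of potassium: carrots $0.0008, chickpeas $0.0019, avocado $0.0027, peanut butter $0.0028.
Take 2 servings of carrots: +640.0 mg potassium for $0.50 (total $0.50, still need 1192.0 mg).
Take 3 servings of chickpeas: +711.0 mg potassium for $1.35 (total $1.85, still need 481.0 mg).
Take 1 serving of avocado: +393.0 mg potassium for $1.05 (total $2.90, still need 88.0 mg).
Take 0.4093 servings of peanut butter: +88.0 mg potassium for $0.25 (total $3.15, still need 0.0 mg).
Filling from the cheapest source first is optimal under one linear minimum: $3.15.

$3.15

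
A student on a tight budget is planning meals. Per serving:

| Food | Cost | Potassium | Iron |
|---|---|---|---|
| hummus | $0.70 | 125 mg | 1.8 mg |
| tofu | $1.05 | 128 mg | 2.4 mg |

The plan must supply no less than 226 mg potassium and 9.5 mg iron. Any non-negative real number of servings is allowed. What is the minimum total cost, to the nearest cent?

$3.69

With two linear requirements the optimum uses one or two foods; enumerate the corners.
hummus only: max(226/125, 9.5/1.8) = 5.278 servings → $3.69.
tofu only: max(226/128, 9.5/2.4) = 3.958 servings → $4.16.
hummus + tofu with both targets exact would need a negative amount; discard.
The minimum over all feasible corners is $3.69.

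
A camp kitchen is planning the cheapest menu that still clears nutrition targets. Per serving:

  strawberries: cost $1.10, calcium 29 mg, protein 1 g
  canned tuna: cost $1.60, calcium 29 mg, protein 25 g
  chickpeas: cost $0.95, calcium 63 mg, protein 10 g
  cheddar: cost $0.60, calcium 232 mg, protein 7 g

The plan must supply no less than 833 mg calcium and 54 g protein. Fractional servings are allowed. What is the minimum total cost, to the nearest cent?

$3.98

Minimising a linear cost over {calcium ≥ 833, protein ≥ 54, servings ≥ 0} — the optimum is at a vertex, using one or two foods.
strawberries only: max(833/29, 54/1) = 54 servings → $59.40.
canned tuna only: max(833/29, 54/25) = 28.72 servings → $45.96.
chickpeas only: max(833/63, 54/10) = 13.22 servings → $12.56.
cheddar only: max(833/232, 54/7) = 7.714 servings → $4.63.
strawberries + canned tuna with both tight: 27.67 servings and 1.053 servings → $32.12.
strawberries + chickpeas with both tight: 21.71 servings and 3.229 servings → $26.95.
strawberries + cheddar: the both-tight solution has a negative serving — not a feasible corner.
canned tuna + chickpeas: the both-tight solution has a negative serving — not a feasible corner.
canned tuna + cheddar with both tight: 1.197 servings and 3.441 servings → $3.98.
chickpeas + cheddar with both tight: 3.564 servings and 2.623 servings → $4.96.
So the least-cost plan costs $3.98.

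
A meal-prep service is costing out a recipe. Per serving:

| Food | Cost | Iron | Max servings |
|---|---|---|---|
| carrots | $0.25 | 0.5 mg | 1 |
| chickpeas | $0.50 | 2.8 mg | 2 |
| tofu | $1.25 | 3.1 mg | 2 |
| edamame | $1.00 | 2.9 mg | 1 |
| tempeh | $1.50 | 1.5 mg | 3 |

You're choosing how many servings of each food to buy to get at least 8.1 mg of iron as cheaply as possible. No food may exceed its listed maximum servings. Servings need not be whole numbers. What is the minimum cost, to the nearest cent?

Cost per mg of iron: chickpeas $0.1786, edamame $0.3448, tofu $0.4032, carrots $0.5000, tempeh $1.0000.
Take 2 servings of chickpeas: +5.6 mg iron for $1.00 (total $1.00, still need 2.5 mg).
Take 0.8621 servings of edamame: +2.5 mg iron for $0.86 (total $1.86, still need 0.0 mg).
Greedy by cheapest-per-mg is optimal for a single linear constraint, so the minimum cost is $1.86.

$1.86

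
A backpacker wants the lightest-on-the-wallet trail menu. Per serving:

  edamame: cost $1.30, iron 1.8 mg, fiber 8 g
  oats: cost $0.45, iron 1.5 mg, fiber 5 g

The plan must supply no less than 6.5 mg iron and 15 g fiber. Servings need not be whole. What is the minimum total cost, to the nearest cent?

With two linear requirements the optimum uses one or two foods; enumerate the corners.
edamame only: max(6.5/1.8, 15/8) = 3.611 servings → $4.69.
oats only: max(6.5/1.5, 15/5) = 4.333 servings → $1.95.
edamame + oats with both targets exact would need a negative amount; discard.
Cheapest feasible corner: $1.95.

$1.95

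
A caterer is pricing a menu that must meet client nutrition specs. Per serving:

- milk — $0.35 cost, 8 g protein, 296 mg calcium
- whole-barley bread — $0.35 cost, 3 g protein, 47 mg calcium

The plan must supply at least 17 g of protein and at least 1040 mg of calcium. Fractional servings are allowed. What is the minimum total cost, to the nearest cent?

$1.23

A basic optimal solution has at most two foods positive. Try each food alone and each pair with both targets met exactly.
milk only: max(17/8, 1040/296) = 3.514 servings → $1.23.
whole-barley bread only: max(17/3, 1040/47) = 22.13 servings → $7.74.
milk + whole-barley bread: intersection lies outside the first quadrant.
Cheapest feasible corner: $1.23.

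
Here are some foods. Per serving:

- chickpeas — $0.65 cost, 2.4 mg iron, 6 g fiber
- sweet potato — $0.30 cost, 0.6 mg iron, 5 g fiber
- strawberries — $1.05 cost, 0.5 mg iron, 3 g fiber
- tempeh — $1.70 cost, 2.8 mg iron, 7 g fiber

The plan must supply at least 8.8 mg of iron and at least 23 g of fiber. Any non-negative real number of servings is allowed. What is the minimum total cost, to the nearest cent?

A basic optimal solution has at most two foods positive. Try each food alone and each pair with both targets met exactly.
chickpeas only: max(8.8/2.4, 23/6) = 3.833 servings → $2.49.
sweet potato only: max(8.8/0.6, 23/5) = 14.67 servings → $4.40.
strawberries only: max(8.8/0.5, 23/3) = 17.6 servings → $18.48.
tempeh only: max(8.8/2.8, 23/7) = 3.286 servings → $5.59.
chickpeas + sweet potato with both tight: 3.595 servings and 0.2857 servings → $2.42.
chickpeas + strawberries with both tight: 3.548 servings and 0.5714 servings → $2.91.
chickpeas + tempeh (both tight): parallel constraints — no distinct corner.
sweet potato + strawberries with both targets exact would need a negative amount; discard.
sweet potato + tempeh with both tight: 0.2857 servings and 3.082 servings → $5.32.
strawberries + tempeh with both tight: 0.5714 servings and 3.041 servings → $5.77.
So the least-cost plan costs $2.42.

$2.42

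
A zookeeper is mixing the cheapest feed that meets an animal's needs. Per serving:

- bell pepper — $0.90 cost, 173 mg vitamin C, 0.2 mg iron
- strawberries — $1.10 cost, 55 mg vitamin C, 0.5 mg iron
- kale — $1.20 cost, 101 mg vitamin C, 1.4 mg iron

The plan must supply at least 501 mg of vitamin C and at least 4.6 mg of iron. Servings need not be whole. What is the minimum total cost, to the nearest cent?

$4.72

With two linear requirements the optimum uses one or two foods; enumerate the corners.
bell pepper only: max(501/173, 4.6/0.2) = 23 servings → $20.70.
strawberries only: max(501/55, 4.6/0.5) = 9.2 servings → $10.12.
kale only: max(501/101, 4.6/1.4) = 4.96 servings → $5.95.
bell pepper + strawberries: the both-tight solution has a negative serving — not a feasible corner.
bell pepper + kale with both tight: 1.067 servings and 3.133 servings → $4.72.
strawberries + kale with both tight: 8.936 servings and 0.09434 servings → $9.94.
So the least-cost plan costs $4.72.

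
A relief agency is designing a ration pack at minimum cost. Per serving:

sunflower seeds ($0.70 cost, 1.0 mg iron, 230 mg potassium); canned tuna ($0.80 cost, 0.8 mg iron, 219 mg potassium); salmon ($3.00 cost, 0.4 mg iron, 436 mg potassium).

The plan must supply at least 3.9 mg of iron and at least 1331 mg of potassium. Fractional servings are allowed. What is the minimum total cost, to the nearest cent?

$4.05

For a min-cost LP with two ≥-constraints, a basic feasible solution has at most two positive variables.
sunflower seeds only: max(3.9/1.0, 1331/230) = 5.787 servings → $4.05.
canned tuna only: max(3.9/0.8, 1331/219) = 6.078 servings → $4.86.
salmon only: max(3.9/0.4, 1331/436) = 9.75 servings → $29.25.
sunflower seeds + canned tuna: intersection lies outside the first quadrant.
sunflower seeds + salmon with both tight: 3.395 servings and 1.262 servings → $6.16.
canned tuna + salmon with both tight: 4.472 servings and 0.8067 servings → $6.00.
The minimum over all feasible corners is $4.05.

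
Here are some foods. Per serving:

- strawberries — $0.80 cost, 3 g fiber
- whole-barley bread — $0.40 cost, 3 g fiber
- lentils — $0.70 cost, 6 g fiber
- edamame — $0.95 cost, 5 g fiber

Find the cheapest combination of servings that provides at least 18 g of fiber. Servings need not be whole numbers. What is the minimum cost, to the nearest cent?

Cost per g of fiber: lentils $0.1167, whole-barley bread $0.1333, edamame $0.1900, strawberries $0.2667.
With no serving limits, use only lentils: 18 g / 6 g = 3 servings × $0.70 = $2.10.

$2.10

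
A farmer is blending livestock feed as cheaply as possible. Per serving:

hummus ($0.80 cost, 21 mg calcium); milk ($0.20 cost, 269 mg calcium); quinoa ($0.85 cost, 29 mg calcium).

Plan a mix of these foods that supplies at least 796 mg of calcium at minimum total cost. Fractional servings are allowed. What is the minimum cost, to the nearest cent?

$0.59

Cost per mg of calcium: milk $0.0007, quinoa $0.0293, hummus $0.0381.
With no serving limits, use only milk: 796 mg / 269 mg = 2.959 servings × $0.20 = $0.59.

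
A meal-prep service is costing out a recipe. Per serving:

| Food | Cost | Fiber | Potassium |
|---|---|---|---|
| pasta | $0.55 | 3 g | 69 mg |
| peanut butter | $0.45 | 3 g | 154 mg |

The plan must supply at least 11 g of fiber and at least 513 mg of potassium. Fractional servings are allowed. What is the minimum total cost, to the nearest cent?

With two linear requirements the optimum uses one or two foods; enumerate the corners.
pasta only: max(11/3, 513/69) = 7.435 servings → $4.09.
peanut butter only: max(11/3, 513/154) = 3.667 servings → $1.65.
pasta + peanut butter with both tight: 0.6078 servings and 3.059 servings → $1.71.
So the least-cost plan costs $1.65.

$1.65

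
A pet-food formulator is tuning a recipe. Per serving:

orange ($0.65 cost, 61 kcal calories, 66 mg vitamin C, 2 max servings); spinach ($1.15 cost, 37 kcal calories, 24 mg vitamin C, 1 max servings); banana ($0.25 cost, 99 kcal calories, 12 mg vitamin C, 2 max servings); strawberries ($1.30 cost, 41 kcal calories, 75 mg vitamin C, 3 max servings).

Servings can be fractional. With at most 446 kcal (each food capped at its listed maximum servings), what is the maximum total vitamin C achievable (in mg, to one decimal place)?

Vitamin C per kcal: strawberries 1.829, orange 1.082, spinach 0.6486, banana 0.1212.
Take 3 servings of strawberries: uses 123 kcal, +225.0 mg vitamin C (running total 225.0 mg).
Take 2 servings of orange: uses 122 kcal, +132.0 mg vitamin C (running total 357.0 mg).
Take 1 serving of spinach: uses 37 kcal, +24.0 mg vitamin C (running total 381.0 mg).
Take 1.657 servings of banana: uses 164 kcal, +19.9 mg vitamin C (running total 400.9 mg).
Filling greedily by vitamin C-per-kcal is optimal for one linear limit, giving 400.9 mg.

400.9 mg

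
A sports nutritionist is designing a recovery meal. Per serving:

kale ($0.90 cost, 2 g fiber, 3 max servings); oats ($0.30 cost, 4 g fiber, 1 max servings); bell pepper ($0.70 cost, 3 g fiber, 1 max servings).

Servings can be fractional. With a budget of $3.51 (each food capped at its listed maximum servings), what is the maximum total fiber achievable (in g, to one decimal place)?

Fiber per dollar: oats 13.33, bell pepper 4.286, kale 2.222.
Take 1 serving of oats: spends $0.30, +4.0 g fiber (running total 4.0 g).
Take 1 serving of bell pepper: spends $0.70, +3.0 g fiber (running total 7.0 g).
Take 2.789 servings of kale: spends $2.51, +5.6 g fiber (running total 12.6 g).
Filling greedily by fiber-per-dollar is optimal for one linear limit, giving 12.6 g.

12.6 g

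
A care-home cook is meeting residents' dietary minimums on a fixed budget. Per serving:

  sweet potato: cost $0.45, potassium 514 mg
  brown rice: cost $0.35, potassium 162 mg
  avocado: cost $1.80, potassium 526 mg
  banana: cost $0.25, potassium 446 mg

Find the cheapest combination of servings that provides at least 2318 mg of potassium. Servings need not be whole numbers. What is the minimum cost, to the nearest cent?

$1.30

Cost per mg of potassium: banana $0.0006, sweet potato $0.0009, brown rice $0.0022, avocado $0.0034.
With no serving limits, use only banana: 2318 mg / 446 mg = 5.197 servings × $0.25 = $1.30.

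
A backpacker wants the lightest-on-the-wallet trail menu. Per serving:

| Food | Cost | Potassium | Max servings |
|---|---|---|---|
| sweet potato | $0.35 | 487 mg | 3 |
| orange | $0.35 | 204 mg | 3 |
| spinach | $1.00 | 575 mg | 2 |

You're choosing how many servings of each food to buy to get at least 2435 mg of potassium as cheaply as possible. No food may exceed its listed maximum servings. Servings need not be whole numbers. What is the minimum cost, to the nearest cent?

$2.73

Cost per mg of potassium: sweet potato $0.0007, orange $0.0017, spinach $0.0017.
Take 3 servings of sweet potato: +1461.0 mg potassium for $1.05 (total $1.05, still need 974.0 mg).
Take 3 servings of orange: +612.0 mg potassium for $1.05 (total $2.10, still need 362.0 mg).
Take 0.6296 servings of spinach: +362.0 mg potassium for $0.63 (total $2.73, still need 0.0 mg).
Filling from the cheapest source first is optimal under one linear minimum: $2.73.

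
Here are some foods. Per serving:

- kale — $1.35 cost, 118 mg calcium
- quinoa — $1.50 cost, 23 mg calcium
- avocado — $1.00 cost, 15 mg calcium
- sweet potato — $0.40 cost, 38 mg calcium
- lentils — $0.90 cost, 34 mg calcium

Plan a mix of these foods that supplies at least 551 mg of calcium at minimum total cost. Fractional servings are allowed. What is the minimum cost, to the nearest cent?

Cost per mg of calcium: sweet potato $0.0105, kale $0.0114, lentils $0.0265, quinoa $0.0652, avocado $0.0667.
With no serving limits, use only sweet potato: 551 mg / 38 mg = 14.5 servings × $0.40 = $5.80.

$5.80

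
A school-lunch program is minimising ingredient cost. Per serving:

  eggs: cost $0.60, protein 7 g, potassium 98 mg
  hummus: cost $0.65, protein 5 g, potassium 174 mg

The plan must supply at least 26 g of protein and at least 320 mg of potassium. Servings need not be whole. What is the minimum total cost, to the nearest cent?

With two linear requirements the optimum uses one or two foods; enumerate the corners.
eggs only: max(26/7, 320/98) = 3.714 servings → $2.23.
hummus only: max(26/5, 320/174) = 5.2 servings → $3.38.
eggs + hummus: the both-tight solution has a negative serving — not a feasible corner.
Cheapest feasible corner: $2.23.

$2.23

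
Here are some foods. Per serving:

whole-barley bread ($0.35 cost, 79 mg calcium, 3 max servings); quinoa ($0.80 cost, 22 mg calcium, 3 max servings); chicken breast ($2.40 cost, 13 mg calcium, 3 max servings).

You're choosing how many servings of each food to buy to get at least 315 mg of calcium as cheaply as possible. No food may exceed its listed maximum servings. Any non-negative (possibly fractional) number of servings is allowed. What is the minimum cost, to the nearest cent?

$5.67

Cost per mg of calcium: whole-barley bread $0.0044, quinoa $0.0364, chicken breast $0.1846.
Take 3 servings of whole-barley bread: +237.0 mg calcium for $1.05 (total $1.05, still need 78.0 mg).
Take 3 servings of quinoa: +66.0 mg calcium for $2.40 (total $3.45, still need 12.0 mg).
Take 0.9231 servings of chicken breast: +12.0 mg calcium for $2.22 (total $5.67, still need 0.0 mg).
Greedy by cheapest-per-mg is optimal for a single linear constraint, so the minimum cost is $5.67.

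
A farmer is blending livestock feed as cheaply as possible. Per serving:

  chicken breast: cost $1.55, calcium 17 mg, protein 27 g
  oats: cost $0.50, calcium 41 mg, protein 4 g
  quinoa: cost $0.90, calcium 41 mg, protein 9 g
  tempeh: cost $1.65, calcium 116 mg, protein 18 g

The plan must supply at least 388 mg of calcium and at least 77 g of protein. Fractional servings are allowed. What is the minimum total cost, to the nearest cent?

$6.42

An LP optimum is at a vertex; with two nutrient constraints at most two foods are used. Check each candidate.
chicken breast only: max(388/17, 77/27) = 22.82 servings → $35.38.
oats only: max(388/41, 77/4) = 19.25 servings → $9.62.
quinoa only: max(388/41, 77/9) = 9.463 servings → $8.52.
tempeh only: max(388/116, 77/18) = 4.278 servings → $7.06.
chicken breast + oats with both tight: 1.545 servings and 8.823 servings → $6.81.
chicken breast + quinoa with both targets exact would need a negative amount; discard.
chicken breast + tempeh with both tight: 0.6893 servings and 3.244 servings → $6.42.
oats + quinoa with both tight: 1.634 servings and 7.829 servings → $7.86.
oats + tempeh with both targets exact would need a negative amount; discard.
quinoa + tempeh with both tight: 6.366 servings and 1.095 servings → $7.54.
Cheapest feasible corner: $6.42.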